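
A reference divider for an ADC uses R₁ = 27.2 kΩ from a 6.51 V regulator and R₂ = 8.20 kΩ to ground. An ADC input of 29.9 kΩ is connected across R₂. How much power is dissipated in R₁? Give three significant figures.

Total resistance from the source is R₁ + (R₂‖R_L) = 33.64 kΩ, so I = 6.51/33.64 kΩ = 0.1935 mA.
P = I²·R₁ = (0.1935 mA)² × 27.2 kΩ = 1.02 mW.

P ≈ 1.02 mW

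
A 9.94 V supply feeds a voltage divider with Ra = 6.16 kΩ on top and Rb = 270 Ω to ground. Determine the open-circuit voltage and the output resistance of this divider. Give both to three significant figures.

V_th is the open-circuit tap voltage: 9.94 × 270/(6160 + 270) = 0.417 V.
With the supply zeroed, Ra and Rb appear in parallel from the tap: R_th = Ra‖Rb = (6160 × 270)/6430 = 259 Ω.

V_th = 0.417 V, R_th = 259 Ω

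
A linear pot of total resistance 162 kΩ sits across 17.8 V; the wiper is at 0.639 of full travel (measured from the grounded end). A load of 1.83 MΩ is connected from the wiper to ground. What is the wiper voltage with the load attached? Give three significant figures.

V ≈ 11.1 V

The wiper splits the pot into (1−α)R = 58.48 kΩ above and αR = 103.5 kΩ below.
Lower section ‖ load = 97.98 kΩ.
V_wiper = 17.8 × 97.98/(58.48 + 97.98) = 11.1 V.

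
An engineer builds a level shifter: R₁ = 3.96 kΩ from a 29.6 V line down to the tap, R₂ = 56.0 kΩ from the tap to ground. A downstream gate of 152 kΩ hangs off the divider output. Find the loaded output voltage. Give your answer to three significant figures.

V_out ≈ 27.0 V

The load sits in parallel with R₂: R₂‖R_L = (56.0 × 152) / (56.0 + 152) = 40.92 kΩ.
V_out = 29.6 × 40.92 / (3.96 + 40.92) = 29.6 × 40.92/44.88 = 27.0 V.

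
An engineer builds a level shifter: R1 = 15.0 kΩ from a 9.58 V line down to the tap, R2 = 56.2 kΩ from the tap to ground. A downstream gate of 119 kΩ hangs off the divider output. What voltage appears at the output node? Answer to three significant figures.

The load sits in parallel with R2: R2‖R_L = (56.2 × 119) / (56.2 + 119) = 38.17 kΩ.
V_out = 9.58 × 38.17 / (15.0 + 38.17) = 9.58 × 38.17/53.17 = 6.88 V.

V_out ≈ 6.88 V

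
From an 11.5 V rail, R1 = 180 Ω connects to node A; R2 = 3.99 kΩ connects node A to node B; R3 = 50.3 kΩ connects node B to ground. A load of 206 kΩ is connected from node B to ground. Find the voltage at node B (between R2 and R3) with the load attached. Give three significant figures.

At node B, R3 is in parallel with the load: R3‖R_L = 40430 Ω.
Below node A the resistance is R2 + (R3‖R_L) = 44420 Ω, so V_A = 11.5 × 44420/44600 = 11.45 V.
Then V_B = V_A × (R3‖R_L)/(R2 + R3‖R_L) = 11.45 × 40430/44420 = 10.4 V.

V ≈ 10.4 V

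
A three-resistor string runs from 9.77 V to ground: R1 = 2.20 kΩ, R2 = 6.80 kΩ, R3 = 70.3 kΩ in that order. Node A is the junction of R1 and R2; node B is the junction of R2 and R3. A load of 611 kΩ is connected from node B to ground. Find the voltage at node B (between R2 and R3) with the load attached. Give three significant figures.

V ≈ 8.55 V

At node B, R3 is in parallel with the load: R3‖R_L = 63.05 kΩ.
Below node A the resistance is R2 + (R3‖R_L) = 69.85 kΩ, so V_A = 9.77 × 69.85/72.05 = 9.472 V.
Then V_B = V_A × (R3‖R_L)/(R2 + R3‖R_L) = 9.472 × 63.05/69.85 = 8.55 V.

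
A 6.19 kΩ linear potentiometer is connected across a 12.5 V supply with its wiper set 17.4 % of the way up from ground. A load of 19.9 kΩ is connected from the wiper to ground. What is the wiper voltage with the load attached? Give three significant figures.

V ≈ 2.08 V

The wiper splits the pot into (1−α)R = 5.113 kΩ above and αR = 1.077 kΩ below.
Lower section ‖ load = 1.022 kΩ.
V_wiper = 12.5 × 1.022/(5.113 + 1.022) = 2.08 V.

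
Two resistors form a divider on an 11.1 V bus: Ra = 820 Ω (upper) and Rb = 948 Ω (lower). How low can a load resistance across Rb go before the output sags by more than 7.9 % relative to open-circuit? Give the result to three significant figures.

Output resistance R_th = Ra‖Rb = (820 × 948)/1768 = 439.7 Ω.
The fractional drop is R_th/(R_th + R_L); requiring this ≤ 0.0790 gives R_L ≥ R_th(1/0.0790 − 1) = 439.7 × 11.66 = 5.13 kΩ.

R_L(min) ≈ 5.13 kΩ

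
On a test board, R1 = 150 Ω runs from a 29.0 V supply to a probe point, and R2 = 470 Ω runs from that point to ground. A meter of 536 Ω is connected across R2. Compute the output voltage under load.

V_out ≈ 18.1 V

The load sits in parallel with R2: R2‖R_L = (470 × 536) / (470 + 536) = 250.4 Ω.
V_out = 29.0 × 250.4 / (150 + 250.4) = 29.0 × 250.4/400.4 = 18.1 V.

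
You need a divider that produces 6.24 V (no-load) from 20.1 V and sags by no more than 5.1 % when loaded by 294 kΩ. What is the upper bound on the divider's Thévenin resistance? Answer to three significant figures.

R_th ≤ 15.8 kΩ

Loading drop = R_th/(R_th + R_L) ≤ 0.0510, so R_th ≤ R_L · ε/(1−ε) = 294 kΩ × 0.0510/0.9490 = 15.8 kΩ.
(Any R1, R2 with R2/(R1+R2) = 0.310 and R1‖R2 ≤ 15.8 kΩ will meet the spec.)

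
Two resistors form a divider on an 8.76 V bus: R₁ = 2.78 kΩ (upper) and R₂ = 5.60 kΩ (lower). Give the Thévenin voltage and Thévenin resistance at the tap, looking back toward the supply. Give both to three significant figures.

V_th is the open-circuit tap voltage: 8.76 × 5.60/(2.78 + 5.60) = 5.85 V.
With the supply zeroed, R₁ and R₂ appear in parallel from the tap: R_th = R₁‖R₂ = (2.78 × 5.60)/8.380 = 1.86 kΩ.

V_th = 5.85 V, R_th = 1.86 kΩ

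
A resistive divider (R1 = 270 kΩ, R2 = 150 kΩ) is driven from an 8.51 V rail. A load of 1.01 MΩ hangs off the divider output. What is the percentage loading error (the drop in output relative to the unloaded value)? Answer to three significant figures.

8.72 %

Unloaded V = 8.51 × 150/420.0 = 3.0393 V.
Loaded: R2‖R_L = 130.6 kΩ, giving V = 8.51 × 130.6/400.6 = 2.7744 V.
Drop = (3.0393 − 2.7744) / 3.0393 = 8.72 %.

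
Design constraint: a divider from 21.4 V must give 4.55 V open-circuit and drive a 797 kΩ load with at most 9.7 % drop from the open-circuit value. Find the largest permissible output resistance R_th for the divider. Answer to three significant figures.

Loading drop = R_th/(R_th + R_L) ≤ 0.0970, so R_th ≤ R_L · ε/(1−ε) = 797 kΩ × 0.0970/0.9030 = 85.6 kΩ.

R_th ≤ 85.6 kΩ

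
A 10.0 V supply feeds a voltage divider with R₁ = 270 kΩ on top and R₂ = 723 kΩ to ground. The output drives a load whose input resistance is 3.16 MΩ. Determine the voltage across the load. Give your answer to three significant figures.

The load sits in parallel with R₂: R₂‖R_L = (723 × 3160) / (723 + 3160) = 588.4 kΩ.
V_out = 10.0 × 588.4 / (270 + 588.4) = 10.0 × 588.4/858.4 = 6.85 V.

V_out ≈ 6.85 V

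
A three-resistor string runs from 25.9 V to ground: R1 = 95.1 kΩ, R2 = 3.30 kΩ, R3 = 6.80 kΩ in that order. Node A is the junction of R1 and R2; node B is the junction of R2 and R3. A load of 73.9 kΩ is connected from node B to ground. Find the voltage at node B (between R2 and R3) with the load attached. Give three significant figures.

V ≈ 1.54 V

At node B, R3 is in parallel with the load: R3‖R_L = 6.227 kΩ.
Below node A the resistance is R2 + (R3‖R_L) = 9.527 kΩ, so V_A = 25.9 × 9.527/104.6 = 2.358 V.
Then V_B = V_A × (R3‖R_L)/(R2 + R3‖R_L) = 2.358 × 6.227/9.527 = 1.54 V.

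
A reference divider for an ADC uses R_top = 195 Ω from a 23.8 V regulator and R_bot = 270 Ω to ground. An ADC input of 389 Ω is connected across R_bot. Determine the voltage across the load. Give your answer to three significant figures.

V_out ≈ 10.7 V

The load sits in parallel with R_bot: R_bot‖R_L = (270 × 389) / (270 + 389) = 159.4 Ω.
V_out = 23.8 × 159.4 / (195 + 159.4) = 23.8 × 159.4/354.4 = 10.7 V.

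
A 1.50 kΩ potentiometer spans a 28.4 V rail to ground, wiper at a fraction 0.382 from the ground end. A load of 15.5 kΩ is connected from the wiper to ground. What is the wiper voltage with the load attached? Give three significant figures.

V ≈ 10.6 V

The wiper splits the pot into (1−α)R = 927.0 Ω above and αR = 573.0 Ω below.
Lower section ‖ load = 552.6 Ω.
V_wiper = 28.4 × 552.6/(927.0 + 552.6) = 10.6 V.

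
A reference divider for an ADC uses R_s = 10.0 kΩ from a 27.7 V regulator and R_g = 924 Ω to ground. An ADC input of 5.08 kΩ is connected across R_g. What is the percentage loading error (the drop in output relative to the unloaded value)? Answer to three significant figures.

14.3 %

Unloaded V = 27.7 × 924/10920 = 2.3430 V.
Loaded: R_g‖R_L = 781.8 Ω, giving V = 27.7 × 781.8/10780 = 2.0086 V.
Drop = (2.3430 − 2.0086) / 2.3430 = 14.3 %.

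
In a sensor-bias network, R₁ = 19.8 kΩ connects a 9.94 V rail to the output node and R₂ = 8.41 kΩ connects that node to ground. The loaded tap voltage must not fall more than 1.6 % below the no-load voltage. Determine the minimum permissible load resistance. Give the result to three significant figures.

Output resistance R_th = R₁‖R₂ = (19.8 × 8.41)/28.21 = 5.903 kΩ.
The fractional drop is R_th/(R_th + R_L); requiring this ≤ 0.0160 gives R_L ≥ R_th(1/0.0160 − 1) = 5.903 × 61.50 = 363 kΩ.

R_L(min) ≈ 363 kΩ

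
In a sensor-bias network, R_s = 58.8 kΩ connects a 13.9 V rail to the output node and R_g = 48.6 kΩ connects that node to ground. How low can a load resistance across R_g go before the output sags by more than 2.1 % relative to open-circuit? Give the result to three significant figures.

Output resistance R_th = R_s‖R_g = (58.8 × 48.6)/107.4 = 26.61 kΩ.
The fractional drop is R_th/(R_th + R_L); requiring this ≤ 0.0210 gives R_L ≥ R_th(1/0.0210 − 1) = 26.61 × 46.62 = 1.24 MΩ.

R_L(min) ≈ 1.24 MΩ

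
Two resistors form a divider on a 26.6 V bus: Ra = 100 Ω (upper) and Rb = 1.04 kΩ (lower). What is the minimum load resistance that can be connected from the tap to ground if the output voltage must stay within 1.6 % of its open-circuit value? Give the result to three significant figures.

R_L(min) ≈ 5.61 kΩ

Output resistance R_th = Ra‖Rb = (100 × 1040)/1140 = 91.23 Ω.
The fractional drop is R_th/(R_th + R_L); requiring this ≤ 0.0160 gives R_L ≥ R_th(1/0.0160 − 1) = 91.23 × 61.50 = 5.61 kΩ.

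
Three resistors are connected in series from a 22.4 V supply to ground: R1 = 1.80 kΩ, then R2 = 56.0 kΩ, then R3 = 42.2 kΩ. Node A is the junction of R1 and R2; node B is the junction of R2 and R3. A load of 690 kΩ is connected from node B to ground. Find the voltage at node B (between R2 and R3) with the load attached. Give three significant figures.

At node B, R3 is in parallel with the load: R3‖R_L = 39.77 kΩ.
Below node A the resistance is R2 + (R3‖R_L) = 95.77 kΩ, so V_A = 22.4 × 95.77/97.57 = 21.99 V.
Then V_B = V_A × (R3‖R_L)/(R2 + R3‖R_L) = 21.99 × 39.77/95.77 = 9.13 V.

V ≈ 9.13 V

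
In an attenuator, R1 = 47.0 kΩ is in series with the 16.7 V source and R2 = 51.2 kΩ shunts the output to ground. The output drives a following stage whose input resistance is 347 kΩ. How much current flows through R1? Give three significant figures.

I ≈ 0.182 mA

R2‖R_L = 44.62 kΩ, so the source sees R1 + R2‖R_L = 91.62 kΩ.
I = 16.7 V / 91.62 kΩ = 0.182 mA.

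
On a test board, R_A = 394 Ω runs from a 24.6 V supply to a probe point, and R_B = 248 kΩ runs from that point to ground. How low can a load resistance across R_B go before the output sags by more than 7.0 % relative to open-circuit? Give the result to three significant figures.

R_L(min) ≈ 5.23 kΩ

Output resistance R_th = R_A‖R_B = (394 × 248000)/248400 = 393.4 Ω.
The fractional drop is R_th/(R_th + R_L); requiring this ≤ 0.0700 gives R_L ≥ R_th(1/0.0700 − 1) = 393.4 × 13.29 = 5.23 kΩ.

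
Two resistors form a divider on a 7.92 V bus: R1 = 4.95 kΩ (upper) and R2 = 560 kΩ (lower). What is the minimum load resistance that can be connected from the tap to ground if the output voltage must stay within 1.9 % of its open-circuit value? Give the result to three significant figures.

Output resistance R_th = R1‖R2 = (4.95 × 560)/565.0 = 4.907 kΩ.
The fractional drop is R_th/(R_th + R_L); requiring this ≤ 0.0190 gives R_L ≥ R_th(1/0.0190 − 1) = 4.907 × 51.63 = 253 kΩ.

R_L(min) ≈ 253 kΩ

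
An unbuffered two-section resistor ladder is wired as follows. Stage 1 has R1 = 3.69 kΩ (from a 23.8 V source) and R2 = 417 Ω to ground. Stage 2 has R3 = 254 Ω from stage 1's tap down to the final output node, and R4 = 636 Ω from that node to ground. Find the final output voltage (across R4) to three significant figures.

V_out ≈ 1.22 V

Stage 2 presents R3+R4 = 890.0 Ω as a load on stage 1's tap.
Stage 1's lower leg becomes R2‖(R3+R4) = 284.0 Ω, so V_mid = 23.8 × 284.0/3974 = 1.701 V.
Stage 2 is itself unloaded: V_out = V_mid × R4/(R3+R4) = 1.701 × 636/890.0 = 1.22 V.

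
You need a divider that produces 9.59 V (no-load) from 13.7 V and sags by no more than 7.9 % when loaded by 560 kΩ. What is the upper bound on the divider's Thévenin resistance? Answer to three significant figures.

Loading drop = R_th/(R_th + R_L) ≤ 0.0790, so R_th ≤ R_L · ε/(1−ε) = 560 kΩ × 0.0790/0.9210 = 48.0 kΩ.
(Any R1, R2 with R2/(R1+R2) = 0.700 and R1‖R2 ≤ 48.0 kΩ will meet the spec.)

R_th ≤ 48.0 kΩ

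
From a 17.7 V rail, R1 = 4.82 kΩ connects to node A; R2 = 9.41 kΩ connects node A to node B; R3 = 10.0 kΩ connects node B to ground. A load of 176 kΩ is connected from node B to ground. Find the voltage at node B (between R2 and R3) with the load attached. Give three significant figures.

At node B, R3 is in parallel with the load: R3‖R_L = 9.462 kΩ.
Below node A the resistance is R2 + (R3‖R_L) = 18.87 kΩ, so V_A = 17.7 × 18.87/23.69 = 14.10 V.
Then V_B = V_A × (R3‖R_L)/(R2 + R3‖R_L) = 14.10 × 9.462/18.87 = 7.07 V.

V ≈ 7.07 V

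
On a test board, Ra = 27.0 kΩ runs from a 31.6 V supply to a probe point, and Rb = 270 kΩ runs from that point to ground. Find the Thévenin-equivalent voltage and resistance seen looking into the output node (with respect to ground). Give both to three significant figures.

V_th = 28.7 V, R_th = 24.5 kΩ

V_th is the open-circuit tap voltage: 31.6 × 270/(27.0 + 270) = 28.7 V.
With the supply zeroed, Ra and Rb appear in parallel from the tap: R_th = Ra‖Rb = (27.0 × 270)/297.0 = 24.5 kΩ.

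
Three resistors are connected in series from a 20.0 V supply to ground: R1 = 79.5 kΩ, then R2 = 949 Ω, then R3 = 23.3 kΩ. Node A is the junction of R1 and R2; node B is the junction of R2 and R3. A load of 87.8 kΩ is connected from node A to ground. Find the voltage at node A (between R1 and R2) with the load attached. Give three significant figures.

Below node A the series string R2+R3 = 24250 Ω sits in parallel with the 87800 Ω load: 19000 Ω.
V_A = 20.0 × 19000/(79500 + 19000) = 3.86 V.

V ≈ 3.86 V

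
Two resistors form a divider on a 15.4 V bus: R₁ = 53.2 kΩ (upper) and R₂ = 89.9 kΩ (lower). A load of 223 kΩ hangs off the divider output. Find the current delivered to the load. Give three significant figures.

R₂‖R_L = 64.07 kΩ; V_out = 15.4 × 64.07/117.3 = 8.414 V.
I_L = V_out / R_L = 8.414 / 223 kΩ = 0.0377 mA.

I_L ≈ 0.0377 mA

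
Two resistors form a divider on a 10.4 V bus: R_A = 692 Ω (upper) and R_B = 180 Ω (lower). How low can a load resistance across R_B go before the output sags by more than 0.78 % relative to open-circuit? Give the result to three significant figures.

Output resistance R_th = R_A‖R_B = (692 × 180)/872.0 = 142.8 Ω.
The fractional drop is R_th/(R_th + R_L); requiring this ≤ 0.00780 gives R_L ≥ R_th(1/0.00780 − 1) = 142.8 × 127.2 = 18.2 kΩ.

R_L(min) ≈ 18.2 kΩ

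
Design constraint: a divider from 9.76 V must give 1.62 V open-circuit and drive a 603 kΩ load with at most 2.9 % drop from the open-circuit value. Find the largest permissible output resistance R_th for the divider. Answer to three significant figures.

R_th ≤ 18.0 kΩ

Loading drop = R_th/(R_th + R_L) ≤ 0.0290, so R_th ≤ R_L · ε/(1−ε) = 603 kΩ × 0.0290/0.9710 = 18.0 kΩ.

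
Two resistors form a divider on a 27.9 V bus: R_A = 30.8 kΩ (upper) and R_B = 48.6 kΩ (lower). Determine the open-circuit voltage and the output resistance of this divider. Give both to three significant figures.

V_th = 17.1 V, R_th = 18.9 kΩ

V_th is the open-circuit tap voltage: 27.9 × 48.6/(30.8 + 48.6) = 17.1 V.
With the supply zeroed, R_A and R_B appear in parallel from the tap: R_th = R_A‖R_B = (30.8 × 48.6)/79.40 = 18.9 kΩ.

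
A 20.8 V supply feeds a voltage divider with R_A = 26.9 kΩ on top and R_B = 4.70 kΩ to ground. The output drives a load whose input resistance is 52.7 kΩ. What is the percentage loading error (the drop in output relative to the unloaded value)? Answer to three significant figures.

The divider's output (Thévenin) resistance is R_A‖R_B = 4.001 kΩ.
Fractional drop under load = R_th/(R_th + R_L) = 4.001 / (4.001 + 52.7) = 0.07056.
So the output falls by 7.06 %.

7.06 %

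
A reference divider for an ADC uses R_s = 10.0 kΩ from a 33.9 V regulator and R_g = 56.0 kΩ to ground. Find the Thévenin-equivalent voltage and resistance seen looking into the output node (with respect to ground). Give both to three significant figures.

V_th = 28.8 V, R_th = 8.48 kΩ

V_th is the open-circuit tap voltage: 33.9 × 56.0/(10.0 + 56.0) = 28.8 V.
With the supply zeroed, R_s and R_g appear in parallel from the tap: R_th = R_s‖R_g = (10.0 × 56.0)/66.00 = 8.48 kΩ.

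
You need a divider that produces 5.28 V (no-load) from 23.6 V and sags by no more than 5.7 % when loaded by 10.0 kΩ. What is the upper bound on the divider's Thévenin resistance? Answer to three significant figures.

Loading drop = R_th/(R_th + R_L) ≤ 0.0570, so R_th ≤ R_L · ε/(1−ε) = 10.0 kΩ × 0.0570/0.9430 = 604 Ω.
(Any R1, R2 with R2/(R1+R2) = 0.224 and R1‖R2 ≤ 604 Ω will meet the spec.)

R_th ≤ 604 Ω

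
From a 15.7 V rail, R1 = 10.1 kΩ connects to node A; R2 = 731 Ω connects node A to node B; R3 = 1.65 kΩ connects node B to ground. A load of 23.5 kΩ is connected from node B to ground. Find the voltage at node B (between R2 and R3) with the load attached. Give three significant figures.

V ≈ 1.96 V

At node B, R3 is in parallel with the load: R3‖R_L = 1542 Ω.
Below node A the resistance is R2 + (R3‖R_L) = 2273 Ω, so V_A = 15.7 × 2273/12370 = 2.884 V.
Then V_B = V_A × (R3‖R_L)/(R2 + R3‖R_L) = 2.884 × 1542/2273 = 1.96 V.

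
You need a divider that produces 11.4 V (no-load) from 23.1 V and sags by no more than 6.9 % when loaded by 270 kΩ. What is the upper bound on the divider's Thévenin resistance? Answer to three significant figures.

R_th ≤ 20.0 kΩ

Loading drop = R_th/(R_th + R_L) ≤ 0.0690, so R_th ≤ R_L · ε/(1−ε) = 270 kΩ × 0.0690/0.9310 = 20.0 kΩ.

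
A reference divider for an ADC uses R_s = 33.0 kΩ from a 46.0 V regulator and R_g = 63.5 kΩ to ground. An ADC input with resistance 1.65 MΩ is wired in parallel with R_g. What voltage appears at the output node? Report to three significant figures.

The load sits in parallel with R_g: R_g‖R_L = (63.5 × 1650) / (63.5 + 1650) = 61.15 kΩ.
V_out = 46.0 × 61.15 / (33.0 + 61.15) = 46.0 × 61.15/94.15 = 29.9 V.
(Unloaded it would have been 30.3 V.)

V_out ≈ 29.9 V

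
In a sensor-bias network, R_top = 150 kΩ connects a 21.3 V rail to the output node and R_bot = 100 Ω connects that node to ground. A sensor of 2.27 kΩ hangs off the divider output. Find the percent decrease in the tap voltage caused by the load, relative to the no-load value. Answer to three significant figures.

The divider's output (Thévenin) resistance is R_top‖R_bot = 99.93 Ω.
Fractional drop under load = R_th/(R_th + R_L) = 99.93 / (99.93 + 2270) = 0.04217.
So the output falls by 4.22 %.

4.22 %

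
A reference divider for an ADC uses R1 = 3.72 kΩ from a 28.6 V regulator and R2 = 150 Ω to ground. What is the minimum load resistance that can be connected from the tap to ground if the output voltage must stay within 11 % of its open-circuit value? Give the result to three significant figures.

R_L(min) ≈ 1.17 kΩ

Output resistance R_th = R1‖R2 = (3720 × 150)/3870 = 144.2 Ω.
The fractional drop is R_th/(R_th + R_L); requiring this ≤ 0.110 gives R_L ≥ R_th(1/0.110 − 1) = 144.2 × 8.091 = 1.17 kΩ.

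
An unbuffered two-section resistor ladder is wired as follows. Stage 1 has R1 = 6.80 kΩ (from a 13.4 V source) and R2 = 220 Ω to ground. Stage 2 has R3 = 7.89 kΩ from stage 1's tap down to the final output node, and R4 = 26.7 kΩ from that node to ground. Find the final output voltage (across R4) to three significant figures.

V_out ≈ 0.322 V

Stage 2 presents R3+R4 = 34590 Ω as a load on stage 1's tap.
Stage 1's lower leg becomes R2‖(R3+R4) = 218.6 Ω, so V_mid = 13.4 × 218.6/7019 = 0.4174 V.
Stage 2 is itself unloaded: V_out = V_mid × R4/(R3+R4) = 0.4174 × 26700/34590 = 0.322 V.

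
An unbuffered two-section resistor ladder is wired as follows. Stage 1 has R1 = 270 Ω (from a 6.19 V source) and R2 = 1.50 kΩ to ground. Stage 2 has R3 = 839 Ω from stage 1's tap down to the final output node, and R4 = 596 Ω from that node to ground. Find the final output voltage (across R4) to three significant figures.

V_out ≈ 1.88 V

Stage 2 presents R3+R4 = 1435 Ω as a load on stage 1's tap.
Stage 1's lower leg becomes R2‖(R3+R4) = 733.4 Ω, so V_mid = 6.19 × 733.4/1003 = 4.524 V.
Stage 2 is itself unloaded: V_out = V_mid × R4/(R3+R4) = 4.524 × 596/1435 = 1.88 V.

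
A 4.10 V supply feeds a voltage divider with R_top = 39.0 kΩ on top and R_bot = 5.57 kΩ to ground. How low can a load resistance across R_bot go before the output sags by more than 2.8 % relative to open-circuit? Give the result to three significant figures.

R_L(min) ≈ 169 kΩ

Output resistance R_th = R_top‖R_bot = (39.0 × 5.57)/44.57 = 4.874 kΩ.
The fractional drop is R_th/(R_th + R_L); requiring this ≤ 0.0280 gives R_L ≥ R_th(1/0.0280 − 1) = 4.874 × 34.71 = 169 kΩ.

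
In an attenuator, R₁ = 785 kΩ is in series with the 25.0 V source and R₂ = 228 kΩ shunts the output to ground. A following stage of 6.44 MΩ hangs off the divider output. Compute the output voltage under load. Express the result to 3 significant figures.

V_out ≈ 5.48 V

The load sits in parallel with R₂: R₂‖R_L = (228 × 6440) / (228 + 6440) = 220.2 kΩ.
V_out = 25.0 × 220.2 / (785 + 220.2) = 25.0 × 220.2/1005 = 5.48 V.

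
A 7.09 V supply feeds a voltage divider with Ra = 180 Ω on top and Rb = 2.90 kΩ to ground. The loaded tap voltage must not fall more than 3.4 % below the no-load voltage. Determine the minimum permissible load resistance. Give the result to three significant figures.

Output resistance R_th = Ra‖Rb = (180 × 2900)/3080 = 169.5 Ω.
The fractional drop is R_th/(R_th + R_L); requiring this ≤ 0.0340 gives R_L ≥ R_th(1/0.0340 − 1) = 169.5 × 28.41 = 4.82 kΩ.

R_L(min) ≈ 4.82 kΩ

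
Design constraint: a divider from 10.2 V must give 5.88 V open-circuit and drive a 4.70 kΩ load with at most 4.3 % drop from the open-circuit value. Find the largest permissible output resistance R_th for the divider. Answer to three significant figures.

Loading drop = R_th/(R_th + R_L) ≤ 0.0430, so R_th ≤ R_L · ε/(1−ε) = 4.70 kΩ × 0.0430/0.9570 = 211 Ω.

R_th ≤ 211 Ω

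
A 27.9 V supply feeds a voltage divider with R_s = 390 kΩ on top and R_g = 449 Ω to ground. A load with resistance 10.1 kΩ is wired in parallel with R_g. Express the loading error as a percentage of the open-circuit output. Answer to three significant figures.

4.25 %

The divider's output (Thévenin) resistance is R_s‖R_g = 448.5 Ω.
Fractional drop under load = R_th/(R_th + R_L) = 448.5 / (448.5 + 10100) = 0.04252.
So the output falls by 4.25 %.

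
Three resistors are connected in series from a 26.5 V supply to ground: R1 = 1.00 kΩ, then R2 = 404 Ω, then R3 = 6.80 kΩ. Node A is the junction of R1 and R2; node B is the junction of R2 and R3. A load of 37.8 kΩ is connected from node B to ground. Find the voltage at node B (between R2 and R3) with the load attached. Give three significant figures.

At node B, R3 is in parallel with the load: R3‖R_L = 5763 Ω.
Below node A the resistance is R2 + (R3‖R_L) = 6167 Ω, so V_A = 26.5 × 6167/7167 = 22.80 V.
Then V_B = V_A × (R3‖R_L)/(R2 + R3‖R_L) = 22.80 × 5763/6167 = 21.3 V.

V ≈ 21.3 V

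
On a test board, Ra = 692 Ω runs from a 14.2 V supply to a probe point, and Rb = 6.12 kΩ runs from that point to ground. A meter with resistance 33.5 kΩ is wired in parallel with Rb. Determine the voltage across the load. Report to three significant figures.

V_out ≈ 12.5 V

The load sits in parallel with Rb: Rb‖R_L = (6120 × 33500) / (6120 + 33500) = 5175 Ω.
V_out = 14.2 × 5175 / (692 + 5175) = 14.2 × 5175/5867 = 12.5 V.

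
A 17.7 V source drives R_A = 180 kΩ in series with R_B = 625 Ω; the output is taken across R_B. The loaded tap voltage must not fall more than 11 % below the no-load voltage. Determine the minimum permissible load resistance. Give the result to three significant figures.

Output resistance R_th = R_A‖R_B = (180000 × 625)/180600 = 622.8 Ω.
The fractional drop is R_th/(R_th + R_L); requiring this ≤ 0.110 gives R_L ≥ R_th(1/0.110 − 1) = 622.8 × 8.091 = 5.04 kΩ.

R_L(min) ≈ 5.04 kΩ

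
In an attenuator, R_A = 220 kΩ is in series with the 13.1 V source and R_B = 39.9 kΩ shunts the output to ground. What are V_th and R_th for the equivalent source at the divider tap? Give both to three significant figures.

V_th is the open-circuit tap voltage: 13.1 × 39.9/(220 + 39.9) = 2.01 V.
With the supply zeroed, R_A and R_B appear in parallel from the tap: R_th = R_A‖R_B = (220 × 39.9)/259.9 = 33.8 kΩ.

V_th = 2.01 V, R_th = 33.8 kΩ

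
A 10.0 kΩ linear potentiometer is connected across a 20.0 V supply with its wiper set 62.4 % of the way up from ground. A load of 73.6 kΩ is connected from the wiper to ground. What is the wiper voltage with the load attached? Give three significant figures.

V ≈ 12.1 V

The wiper splits the pot into (1−α)R = 3.760 kΩ above and αR = 6.240 kΩ below.
Lower section ‖ load = 5.752 kΩ.
V_wiper = 20.0 × 5.752/(3.760 + 5.752) = 12.1 V.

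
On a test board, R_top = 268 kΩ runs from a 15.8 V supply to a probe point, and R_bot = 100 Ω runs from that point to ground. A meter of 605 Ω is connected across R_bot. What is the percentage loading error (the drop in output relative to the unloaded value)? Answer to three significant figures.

14.2 %

The divider's output (Thévenin) resistance is R_top‖R_bot = 99.96 Ω.
Fractional drop under load = R_th/(R_th + R_L) = 99.96 / (99.96 + 605) = 0.1418.
So the output falls by 14.2 %.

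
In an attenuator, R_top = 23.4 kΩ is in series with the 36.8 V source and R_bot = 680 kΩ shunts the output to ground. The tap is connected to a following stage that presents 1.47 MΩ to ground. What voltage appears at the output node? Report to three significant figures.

V_out ≈ 35.0 V

The load sits in parallel with R_bot: R_bot‖R_L = (680 × 1470) / (680 + 1470) = 464.9 kΩ.
V_out = 36.8 × 464.9 / (23.4 + 464.9) = 36.8 × 464.9/488.3 = 35.0 V.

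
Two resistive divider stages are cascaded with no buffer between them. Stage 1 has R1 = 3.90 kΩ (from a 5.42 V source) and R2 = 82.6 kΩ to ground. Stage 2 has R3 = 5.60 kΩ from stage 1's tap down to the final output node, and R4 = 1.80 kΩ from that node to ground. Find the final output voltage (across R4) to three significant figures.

V_out ≈ 0.837 V

Stage 2 presents R3+R4 = 7.400 kΩ as a load on stage 1's tap.
Stage 1's lower leg becomes R2‖(R3+R4) = 6.792 kΩ, so V_mid = 5.42 × 6.792/10.69 = 3.443 V.
Stage 2 is itself unloaded: V_out = V_mid × R4/(R3+R4) = 3.443 × 1.80/7.400 = 0.837 V.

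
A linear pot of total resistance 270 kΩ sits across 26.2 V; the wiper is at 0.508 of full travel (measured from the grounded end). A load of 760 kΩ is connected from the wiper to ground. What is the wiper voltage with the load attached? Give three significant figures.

V ≈ 12.2 V

The wiper splits the pot into (1−α)R = 132.8 kΩ above and αR = 137.2 kΩ below.
Lower section ‖ load = 116.2 kΩ.
V_wiper = 26.2 × 116.2/(132.8 + 116.2) = 12.2 V.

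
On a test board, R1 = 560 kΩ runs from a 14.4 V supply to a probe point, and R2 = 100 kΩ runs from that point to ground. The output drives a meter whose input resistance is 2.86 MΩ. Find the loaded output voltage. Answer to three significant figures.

The load sits in parallel with R2: R2‖R_L = (100 × 2860) / (100 + 2860) = 96.62 kΩ.
V_out = 14.4 × 96.62 / (560 + 96.62) = 14.4 × 96.62/656.6 = 2.12 V.

V_out ≈ 2.12 V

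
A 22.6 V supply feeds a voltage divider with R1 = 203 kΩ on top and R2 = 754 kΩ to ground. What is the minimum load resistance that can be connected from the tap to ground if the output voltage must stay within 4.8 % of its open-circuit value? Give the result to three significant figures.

R_L(min) ≈ 3.17 MΩ

Output resistance R_th = R1‖R2 = (203 × 754)/957.0 = 159.9 kΩ.
The fractional drop is R_th/(R_th + R_L); requiring this ≤ 0.0480 gives R_L ≥ R_th(1/0.0480 − 1) = 159.9 × 19.83 = 3.17 MΩ.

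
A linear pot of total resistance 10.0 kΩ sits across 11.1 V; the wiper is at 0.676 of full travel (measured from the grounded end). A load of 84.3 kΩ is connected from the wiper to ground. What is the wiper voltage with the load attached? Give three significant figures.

The wiper splits the pot into (1−α)R = 3.240 kΩ above and αR = 6.760 kΩ below.
Lower section ‖ load = 6.258 kΩ.
V_wiper = 11.1 × 6.258/(3.240 + 6.258) = 7.31 V.

V ≈ 7.31 V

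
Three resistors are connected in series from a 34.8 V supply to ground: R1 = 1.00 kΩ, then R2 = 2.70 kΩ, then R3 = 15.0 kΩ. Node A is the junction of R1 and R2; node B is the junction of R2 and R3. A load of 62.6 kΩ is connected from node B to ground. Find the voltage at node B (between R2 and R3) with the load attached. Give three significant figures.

V ≈ 26.7 V

At node B, R3 is in parallel with the load: R3‖R_L = 12.10 kΩ.
Below node A the resistance is R2 + (R3‖R_L) = 14.80 kΩ, so V_A = 34.8 × 14.80/15.80 = 32.60 V.
Then V_B = V_A × (R3‖R_L)/(R2 + R3‖R_L) = 32.60 × 12.10/14.80 = 26.7 V.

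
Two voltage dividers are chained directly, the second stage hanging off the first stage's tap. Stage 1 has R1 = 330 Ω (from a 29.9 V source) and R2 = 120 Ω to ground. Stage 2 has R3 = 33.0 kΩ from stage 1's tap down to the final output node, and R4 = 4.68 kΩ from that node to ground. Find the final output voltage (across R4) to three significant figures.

V_out ≈ 0.988 V

Stage 2 presents R3+R4 = 37680 Ω as a load on stage 1's tap.
Stage 1's lower leg becomes R2‖(R3+R4) = 119.6 Ω, so V_mid = 29.9 × 119.6/449.6 = 7.955 V.
Stage 2 is itself unloaded: V_out = V_mid × R4/(R3+R4) = 7.955 × 4680/37680 = 0.988 V.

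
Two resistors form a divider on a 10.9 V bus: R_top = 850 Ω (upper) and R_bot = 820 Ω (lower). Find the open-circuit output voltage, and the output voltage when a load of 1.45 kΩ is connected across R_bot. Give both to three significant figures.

Unloaded: 5.35 V; loaded: 4.16 V

Open-circuit: V = 10.9 × 820/(850 + 820) = 5.35 V.
With the load, R_bot becomes R_bot‖R_L = 523.8 Ω, so V = 10.9 × 523.8/1374 = 4.16 V.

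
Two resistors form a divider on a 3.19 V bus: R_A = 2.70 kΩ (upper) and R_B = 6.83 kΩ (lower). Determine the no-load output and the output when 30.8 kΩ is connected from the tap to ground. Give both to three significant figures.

Unloaded: 2.29 V; loaded: 2.15 V

Open-circuit: V = 3.19 × 6.83/(2.70 + 6.83) = 2.29 V.
With the load, R_B becomes R_B‖R_L = 5.590 kΩ, so V = 3.19 × 5.590/8.290 = 2.15 V.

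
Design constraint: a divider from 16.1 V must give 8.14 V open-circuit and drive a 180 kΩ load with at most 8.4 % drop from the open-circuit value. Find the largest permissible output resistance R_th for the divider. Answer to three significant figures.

Loading drop = R_th/(R_th + R_L) ≤ 0.0840, so R_th ≤ R_L · ε/(1−ε) = 180 kΩ × 0.0840/0.9160 = 16.5 kΩ.

R_th ≤ 16.5 kΩ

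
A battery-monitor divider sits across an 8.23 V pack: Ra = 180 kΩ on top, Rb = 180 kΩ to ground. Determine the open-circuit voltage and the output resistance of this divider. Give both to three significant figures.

V_th is the open-circuit tap voltage: 8.23 × 180/(180 + 180) = 4.12 V.
With the supply zeroed, Ra and Rb appear in parallel from the tap: R_th = Ra‖Rb = (180 × 180)/360.0 = 90.0 kΩ.

V_th = 4.12 V, R_th = 90.0 kΩ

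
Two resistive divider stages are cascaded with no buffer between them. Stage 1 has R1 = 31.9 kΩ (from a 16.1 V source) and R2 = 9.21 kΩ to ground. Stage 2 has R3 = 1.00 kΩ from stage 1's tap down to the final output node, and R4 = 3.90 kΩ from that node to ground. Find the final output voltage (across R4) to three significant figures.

V_out ≈ 1.17 V

Stage 2 presents R3+R4 = 4.900 kΩ as a load on stage 1's tap.
Stage 1's lower leg becomes R2‖(R3+R4) = 3.198 kΩ, so V_mid = 16.1 × 3.198/35.10 = 1.467 V.
Stage 2 is itself unloaded: V_out = V_mid × R4/(R3+R4) = 1.467 × 3.90/4.900 = 1.17 V.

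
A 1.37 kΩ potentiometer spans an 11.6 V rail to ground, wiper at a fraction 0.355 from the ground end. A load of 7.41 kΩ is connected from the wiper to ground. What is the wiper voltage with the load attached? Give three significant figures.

The wiper splits the pot into (1−α)R = 883.6 Ω above and αR = 486.3 Ω below.
Lower section ‖ load = 456.4 Ω.
V_wiper = 11.6 × 456.4/(883.6 + 456.4) = 3.95 V.

V ≈ 3.95 V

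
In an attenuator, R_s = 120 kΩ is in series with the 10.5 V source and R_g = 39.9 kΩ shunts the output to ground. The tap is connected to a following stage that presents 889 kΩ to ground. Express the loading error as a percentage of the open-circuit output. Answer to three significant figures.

3.26 %

The divider's output (Thévenin) resistance is R_s‖R_g = 29.94 kΩ.
Fractional drop under load = R_th/(R_th + R_L) = 29.94 / (29.94 + 889) = 0.03258.
So the output falls by 3.26 %.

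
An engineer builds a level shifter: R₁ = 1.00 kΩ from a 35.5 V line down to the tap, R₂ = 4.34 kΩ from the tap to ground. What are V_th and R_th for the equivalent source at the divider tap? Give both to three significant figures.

V_th = 28.9 V, R_th = 813 Ω

V_th is the open-circuit tap voltage: 35.5 × 4.34/(1.00 + 4.34) = 28.9 V.
With the supply zeroed, R₁ and R₂ appear in parallel from the tap: R_th = R₁‖R₂ = (1.00 × 4.34)/5.340 = 813 Ω.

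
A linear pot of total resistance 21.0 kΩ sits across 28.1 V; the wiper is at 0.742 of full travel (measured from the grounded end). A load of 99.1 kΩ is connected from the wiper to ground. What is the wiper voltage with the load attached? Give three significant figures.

The wiper splits the pot into (1−α)R = 5.418 kΩ above and αR = 15.58 kΩ below.
Lower section ‖ load = 13.46 kΩ.
V_wiper = 28.1 × 13.46/(5.418 + 13.46) = 20.0 V.

V ≈ 20.0 V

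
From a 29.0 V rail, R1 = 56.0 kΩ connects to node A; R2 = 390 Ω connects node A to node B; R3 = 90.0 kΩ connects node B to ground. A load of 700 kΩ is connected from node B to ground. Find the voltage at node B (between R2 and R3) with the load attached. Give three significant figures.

V ≈ 17.0 V

At node B, R3 is in parallel with the load: R3‖R_L = 79750 Ω.
Below node A the resistance is R2 + (R3‖R_L) = 80140 Ω, so V_A = 29.0 × 80140/136100 = 17.07 V.
Then V_B = V_A × (R3‖R_L)/(R2 + R3‖R_L) = 17.07 × 79750/80140 = 17.0 V.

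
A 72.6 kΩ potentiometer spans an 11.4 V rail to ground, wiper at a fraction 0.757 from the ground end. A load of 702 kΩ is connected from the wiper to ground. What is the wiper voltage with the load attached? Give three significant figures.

The wiper splits the pot into (1−α)R = 17.64 kΩ above and αR = 54.96 kΩ below.
Lower section ‖ load = 50.97 kΩ.
V_wiper = 11.4 × 50.97/(17.64 + 50.97) = 8.47 V.

V ≈ 8.47 V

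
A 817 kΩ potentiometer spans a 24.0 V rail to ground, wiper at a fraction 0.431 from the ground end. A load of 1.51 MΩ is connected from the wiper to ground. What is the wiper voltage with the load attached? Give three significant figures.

The wiper splits the pot into (1−α)R = 464.9 kΩ above and αR = 352.1 kΩ below.
Lower section ‖ load = 285.5 kΩ.
V_wiper = 24.0 × 285.5/(464.9 + 285.5) = 9.13 V.

V ≈ 9.13 V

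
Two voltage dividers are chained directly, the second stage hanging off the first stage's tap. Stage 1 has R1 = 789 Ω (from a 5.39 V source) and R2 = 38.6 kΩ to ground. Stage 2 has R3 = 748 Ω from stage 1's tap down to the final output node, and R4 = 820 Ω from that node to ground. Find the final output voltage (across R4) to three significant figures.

V_out ≈ 1.85 V

Stage 2 presents R3+R4 = 1568 Ω as a load on stage 1's tap.
Stage 1's lower leg becomes R2‖(R3+R4) = 1507 Ω, so V_mid = 5.39 × 1507/2296 = 3.538 V.
Stage 2 is itself unloaded: V_out = V_mid × R4/(R3+R4) = 3.538 × 820/1568 = 1.85 V.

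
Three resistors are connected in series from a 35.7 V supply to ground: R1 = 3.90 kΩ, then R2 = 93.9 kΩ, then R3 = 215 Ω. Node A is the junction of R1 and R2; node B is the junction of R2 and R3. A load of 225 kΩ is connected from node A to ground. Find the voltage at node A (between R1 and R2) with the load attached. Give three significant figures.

Below node A the series string R2+R3 = 94120 Ω sits in parallel with the 225000 Ω load: 66360 Ω.
V_A = 35.7 × 66360/(3900 + 66360) = 33.7 V.

V ≈ 33.7 V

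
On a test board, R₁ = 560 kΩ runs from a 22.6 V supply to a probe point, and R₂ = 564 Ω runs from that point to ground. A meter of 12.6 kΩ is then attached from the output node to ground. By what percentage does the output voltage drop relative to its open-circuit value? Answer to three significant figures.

4.28 %

The divider's output (Thévenin) resistance is R₁‖R₂ = 563.4 Ω.
Fractional drop under load = R_th/(R_th + R_L) = 563.4 / (563.4 + 12600) = 0.04280.
So the output falls by 4.28 %.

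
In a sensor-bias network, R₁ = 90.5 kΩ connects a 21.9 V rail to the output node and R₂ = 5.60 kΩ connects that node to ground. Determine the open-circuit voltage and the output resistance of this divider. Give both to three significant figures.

V_th is the open-circuit tap voltage: 21.9 × 5.60/(90.5 + 5.60) = 1.28 V.
With the supply zeroed, R₁ and R₂ appear in parallel from the tap: R_th = R₁‖R₂ = (90.5 × 5.60)/96.10 = 5.27 kΩ.

V_th = 1.28 V, R_th = 5.27 kΩ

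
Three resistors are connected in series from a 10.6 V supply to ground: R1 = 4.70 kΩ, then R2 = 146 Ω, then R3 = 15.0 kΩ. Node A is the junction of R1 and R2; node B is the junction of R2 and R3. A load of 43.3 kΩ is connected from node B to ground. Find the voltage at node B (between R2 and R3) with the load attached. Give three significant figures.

At node B, R3 is in parallel with the load: R3‖R_L = 11140 Ω.
Below node A the resistance is R2 + (R3‖R_L) = 11290 Ω, so V_A = 10.6 × 11290/15990 = 7.484 V.
Then V_B = V_A × (R3‖R_L)/(R2 + R3‖R_L) = 7.484 × 11140/11290 = 7.39 V.

V ≈ 7.39 V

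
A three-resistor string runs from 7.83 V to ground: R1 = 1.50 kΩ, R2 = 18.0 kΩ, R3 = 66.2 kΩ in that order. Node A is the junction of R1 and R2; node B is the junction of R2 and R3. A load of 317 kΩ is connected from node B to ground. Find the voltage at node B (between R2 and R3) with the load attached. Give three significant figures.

At node B, R3 is in parallel with the load: R3‖R_L = 54.76 kΩ.
Below node A the resistance is R2 + (R3‖R_L) = 72.76 kΩ, so V_A = 7.83 × 72.76/74.26 = 7.672 V.
Then V_B = V_A × (R3‖R_L)/(R2 + R3‖R_L) = 7.672 × 54.76/72.76 = 5.77 V.

V ≈ 5.77 V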